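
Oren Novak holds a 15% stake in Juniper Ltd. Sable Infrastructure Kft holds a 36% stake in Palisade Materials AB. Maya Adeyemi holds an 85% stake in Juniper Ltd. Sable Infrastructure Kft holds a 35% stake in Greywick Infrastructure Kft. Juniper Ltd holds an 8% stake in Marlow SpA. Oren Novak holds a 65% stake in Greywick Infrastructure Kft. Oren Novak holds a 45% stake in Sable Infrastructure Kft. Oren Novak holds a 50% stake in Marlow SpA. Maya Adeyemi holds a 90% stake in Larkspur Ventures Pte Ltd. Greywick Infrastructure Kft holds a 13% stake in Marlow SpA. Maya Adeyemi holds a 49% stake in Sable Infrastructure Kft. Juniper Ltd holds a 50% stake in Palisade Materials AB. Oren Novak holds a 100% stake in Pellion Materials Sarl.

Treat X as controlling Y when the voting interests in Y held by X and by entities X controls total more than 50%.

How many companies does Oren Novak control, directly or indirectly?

3

Oren holds 65% of Greywick, so Oren controls Greywick.
Oren and Greywick together hold 50% + 13% = 63% of Marlow, so Oren controls Marlow.
Oren holds 100% of Pellion, so Oren controls Pellion.
No other company's threshold is met.
Oren controls 3 companies.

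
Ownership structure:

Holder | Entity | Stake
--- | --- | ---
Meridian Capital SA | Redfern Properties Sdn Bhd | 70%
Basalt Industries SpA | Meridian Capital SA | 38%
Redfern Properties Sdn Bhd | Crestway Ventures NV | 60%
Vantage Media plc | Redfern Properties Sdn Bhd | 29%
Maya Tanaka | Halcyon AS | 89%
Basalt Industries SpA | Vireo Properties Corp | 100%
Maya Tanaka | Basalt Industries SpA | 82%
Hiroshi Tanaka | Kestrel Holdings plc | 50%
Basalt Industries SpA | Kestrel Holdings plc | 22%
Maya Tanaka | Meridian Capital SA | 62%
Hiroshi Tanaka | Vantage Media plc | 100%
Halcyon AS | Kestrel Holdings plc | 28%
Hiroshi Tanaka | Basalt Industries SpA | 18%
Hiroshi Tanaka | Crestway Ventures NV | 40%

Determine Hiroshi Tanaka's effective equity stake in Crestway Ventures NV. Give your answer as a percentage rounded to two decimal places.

Hiroshi reaches Crestway along 3 paths.
Via Basalt → Meridian → Redfern: 18% × 38% × 70% × 60% = 2.8728%.
Via Vantage → Redfern: 100% × 29% × 60% = 17.4%.
Direct stake: 40% = 40%.
Total: 2.8728% + 17.4% + 40% = 60.2728%.
Rounded: 60.27%.

60.27%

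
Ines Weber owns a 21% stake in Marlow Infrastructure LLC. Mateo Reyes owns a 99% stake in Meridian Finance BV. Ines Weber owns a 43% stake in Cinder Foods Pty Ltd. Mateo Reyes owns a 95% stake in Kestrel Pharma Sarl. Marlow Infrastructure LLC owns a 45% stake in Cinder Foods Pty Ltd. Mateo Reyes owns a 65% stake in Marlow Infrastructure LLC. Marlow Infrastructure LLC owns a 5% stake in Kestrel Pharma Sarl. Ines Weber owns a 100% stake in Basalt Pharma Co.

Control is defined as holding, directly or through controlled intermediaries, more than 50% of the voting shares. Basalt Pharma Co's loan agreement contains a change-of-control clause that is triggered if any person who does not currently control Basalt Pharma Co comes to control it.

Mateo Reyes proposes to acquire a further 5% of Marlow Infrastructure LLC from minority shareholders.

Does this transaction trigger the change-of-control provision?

The purchase changes only Mateo's holdings, so Mateo is the only person who could newly come to control Basalt.
Mateo holds 65% of Marlow, so Mateo controls Marlow.
Mateo holds 99% of Meridian, so Mateo controls Meridian.
Mateo and Marlow together hold 95% + 5% = 100% of Kestrel, so Mateo controls Kestrel.
Neither Mateo nor any entity Mateo controls holds any voting interest in Basalt.
So before the transaction, Mateo does not control Basalt.
After the purchase, Mateo's direct stake in Marlow rises to 65% + 5% = 70%.
Mateo holds 70% of Marlow, so Mateo controls Marlow.
After the transaction, neither Mateo nor any entity Mateo controls holds a voting interest in Basalt, so Mateo still does not control it.
No new person acquires control, so the clause is not triggered.

No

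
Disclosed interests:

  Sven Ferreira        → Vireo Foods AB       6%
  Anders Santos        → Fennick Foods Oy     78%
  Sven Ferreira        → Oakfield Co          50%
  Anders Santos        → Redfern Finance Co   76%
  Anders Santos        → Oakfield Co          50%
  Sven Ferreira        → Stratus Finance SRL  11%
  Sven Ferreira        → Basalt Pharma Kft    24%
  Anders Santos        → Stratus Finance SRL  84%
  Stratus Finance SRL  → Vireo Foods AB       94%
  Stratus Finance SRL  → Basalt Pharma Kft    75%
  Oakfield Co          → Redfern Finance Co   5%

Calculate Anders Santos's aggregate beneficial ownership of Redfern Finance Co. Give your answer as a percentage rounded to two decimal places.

Anders reaches Redfern along 2 paths.
Via Oakfield: 50% × 5% = 2.5%.
Direct stake: 76% = 76%.
Total: 2.5% + 76% = 78.5%.
Rounded: 78.50%.

78.50%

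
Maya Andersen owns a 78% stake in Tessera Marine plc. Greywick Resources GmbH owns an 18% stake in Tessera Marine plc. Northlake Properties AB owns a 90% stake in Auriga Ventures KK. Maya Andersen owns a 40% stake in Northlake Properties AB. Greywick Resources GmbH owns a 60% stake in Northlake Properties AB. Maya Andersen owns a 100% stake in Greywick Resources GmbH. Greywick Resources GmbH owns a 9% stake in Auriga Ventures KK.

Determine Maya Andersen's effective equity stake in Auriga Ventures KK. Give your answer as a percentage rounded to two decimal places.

99.00%

Maya reaches Auriga along 3 paths.
Via Greywick: 100% × 9% = 9%.
Via Greywick → Northlake: 100% × 60% × 90% = 54%.
Via Northlake: 40% × 90% = 36%.
Total: 9% + 54% + 36% = 99%.
Rounded: 99.00%.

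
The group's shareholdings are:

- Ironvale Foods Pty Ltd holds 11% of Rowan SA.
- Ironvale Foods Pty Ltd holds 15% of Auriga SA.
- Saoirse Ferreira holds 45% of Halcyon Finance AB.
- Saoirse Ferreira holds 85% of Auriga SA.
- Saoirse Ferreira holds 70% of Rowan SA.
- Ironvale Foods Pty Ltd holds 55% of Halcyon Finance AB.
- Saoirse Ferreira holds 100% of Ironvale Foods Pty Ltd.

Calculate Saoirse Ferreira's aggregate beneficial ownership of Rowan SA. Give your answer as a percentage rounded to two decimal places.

Saoirse reaches Rowan along 2 paths.
Direct stake: 70% = 70%.
Via Ironvale: 100% × 11% = 11%.
Total: 70% + 11% = 81%.
Rounded: 81.00%.

81.00%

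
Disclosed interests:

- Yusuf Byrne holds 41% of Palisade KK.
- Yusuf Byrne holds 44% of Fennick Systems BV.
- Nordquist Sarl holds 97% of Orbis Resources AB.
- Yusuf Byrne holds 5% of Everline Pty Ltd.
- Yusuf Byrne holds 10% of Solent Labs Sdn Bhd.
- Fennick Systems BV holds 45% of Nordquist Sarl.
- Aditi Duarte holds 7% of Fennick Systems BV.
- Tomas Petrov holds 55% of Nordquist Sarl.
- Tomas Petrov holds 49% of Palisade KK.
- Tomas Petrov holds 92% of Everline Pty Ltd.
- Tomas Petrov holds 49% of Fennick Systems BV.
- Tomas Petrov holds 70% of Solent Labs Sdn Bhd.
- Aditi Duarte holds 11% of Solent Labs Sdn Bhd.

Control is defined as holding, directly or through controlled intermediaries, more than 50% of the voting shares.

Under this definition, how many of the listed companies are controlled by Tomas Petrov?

Tomas holds 70% of Solent, so Tomas controls Solent.
Tomas holds 55% of Nordquist, so Tomas controls Nordquist.
Nordquist holds 97% of Orbis, so Tomas controls Orbis.
Tomas holds 92% of Everline, so Tomas controls Everline.
No other company's threshold is met.
Tomas controls 4 companies.

4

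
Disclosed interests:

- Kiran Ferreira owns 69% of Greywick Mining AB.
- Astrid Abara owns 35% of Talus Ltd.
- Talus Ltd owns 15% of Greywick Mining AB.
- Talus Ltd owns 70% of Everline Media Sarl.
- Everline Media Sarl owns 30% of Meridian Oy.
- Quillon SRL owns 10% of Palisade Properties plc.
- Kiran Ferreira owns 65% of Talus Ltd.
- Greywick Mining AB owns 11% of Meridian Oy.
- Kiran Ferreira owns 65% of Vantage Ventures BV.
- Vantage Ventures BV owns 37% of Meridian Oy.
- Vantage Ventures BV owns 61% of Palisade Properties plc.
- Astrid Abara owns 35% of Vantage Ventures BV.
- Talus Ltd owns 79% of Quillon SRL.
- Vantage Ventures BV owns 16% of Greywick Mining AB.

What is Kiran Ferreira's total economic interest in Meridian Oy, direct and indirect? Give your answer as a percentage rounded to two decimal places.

47.51%

Kiran reaches Meridian along 5 paths.
Via Talus → Everline: 65% × 70% × 30% = 13.65%.
Via Vantage → Greywick: 65% × 16% × 11% = 1.144%.
Via Talus → Greywick: 65% × 15% × 11% = 1.0725%.
Via Greywick: 69% × 11% = 7.59%.
Via Vantage: 65% × 37% = 24.05%.
Total: 13.65% + 1.144% + 1.0725% + 7.59% + 24.05% = 47.5065%.
Rounded: 47.51%.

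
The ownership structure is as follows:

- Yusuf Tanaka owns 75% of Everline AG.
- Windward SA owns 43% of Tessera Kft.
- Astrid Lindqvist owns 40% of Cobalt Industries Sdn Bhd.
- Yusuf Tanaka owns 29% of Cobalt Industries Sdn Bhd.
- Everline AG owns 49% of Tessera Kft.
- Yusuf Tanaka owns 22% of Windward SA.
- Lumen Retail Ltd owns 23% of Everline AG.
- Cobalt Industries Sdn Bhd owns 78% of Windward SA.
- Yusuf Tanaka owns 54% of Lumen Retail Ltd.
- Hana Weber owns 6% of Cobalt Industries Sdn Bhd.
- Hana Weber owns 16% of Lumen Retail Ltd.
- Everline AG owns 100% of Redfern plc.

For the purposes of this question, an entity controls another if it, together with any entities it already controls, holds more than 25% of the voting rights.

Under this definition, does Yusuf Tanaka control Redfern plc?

Yes

Yusuf holds 54% of Lumen, so Yusuf controls Lumen.
Lumen and Yusuf together hold 23% + 75% = 98% of Everline, so Yusuf controls Everline.
Everline holds 100% of Redfern, so Yusuf controls Redfern.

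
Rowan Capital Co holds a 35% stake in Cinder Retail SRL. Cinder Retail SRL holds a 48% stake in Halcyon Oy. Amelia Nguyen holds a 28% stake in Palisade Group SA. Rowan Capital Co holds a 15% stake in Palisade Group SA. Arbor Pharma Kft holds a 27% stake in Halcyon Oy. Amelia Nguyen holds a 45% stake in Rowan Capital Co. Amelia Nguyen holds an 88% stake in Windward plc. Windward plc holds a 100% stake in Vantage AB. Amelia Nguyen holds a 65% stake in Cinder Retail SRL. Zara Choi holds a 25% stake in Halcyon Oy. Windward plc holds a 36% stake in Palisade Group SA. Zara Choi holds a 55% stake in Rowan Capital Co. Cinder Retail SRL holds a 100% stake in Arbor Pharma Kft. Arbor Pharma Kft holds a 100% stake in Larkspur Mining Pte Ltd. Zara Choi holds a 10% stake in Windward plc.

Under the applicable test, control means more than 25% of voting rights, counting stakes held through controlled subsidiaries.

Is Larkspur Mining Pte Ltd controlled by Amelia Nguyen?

Yes

Amelia holds 45% of Rowan, so Amelia controls Rowan.
Amelia and Rowan together hold 65% + 35% = 100% of Cinder, so Amelia controls Cinder.
Cinder holds 100% of Arbor, so Amelia controls Arbor.
Arbor holds 100% of Larkspur, so Amelia controls Larkspur.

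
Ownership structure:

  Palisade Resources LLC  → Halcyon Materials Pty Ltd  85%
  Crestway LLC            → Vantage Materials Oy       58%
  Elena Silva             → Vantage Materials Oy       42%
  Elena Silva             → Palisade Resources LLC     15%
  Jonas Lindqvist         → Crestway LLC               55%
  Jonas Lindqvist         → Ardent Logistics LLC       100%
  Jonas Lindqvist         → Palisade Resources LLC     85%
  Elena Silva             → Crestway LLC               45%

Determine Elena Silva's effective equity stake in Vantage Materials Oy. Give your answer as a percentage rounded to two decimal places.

68.10%

Elena reaches Vantage along 2 paths.
Via Crestway: 45% × 58% = 26.1%.
Direct stake: 42% = 42%.
Total: 26.1% + 42% = 68.1%.
Rounded: 68.10%.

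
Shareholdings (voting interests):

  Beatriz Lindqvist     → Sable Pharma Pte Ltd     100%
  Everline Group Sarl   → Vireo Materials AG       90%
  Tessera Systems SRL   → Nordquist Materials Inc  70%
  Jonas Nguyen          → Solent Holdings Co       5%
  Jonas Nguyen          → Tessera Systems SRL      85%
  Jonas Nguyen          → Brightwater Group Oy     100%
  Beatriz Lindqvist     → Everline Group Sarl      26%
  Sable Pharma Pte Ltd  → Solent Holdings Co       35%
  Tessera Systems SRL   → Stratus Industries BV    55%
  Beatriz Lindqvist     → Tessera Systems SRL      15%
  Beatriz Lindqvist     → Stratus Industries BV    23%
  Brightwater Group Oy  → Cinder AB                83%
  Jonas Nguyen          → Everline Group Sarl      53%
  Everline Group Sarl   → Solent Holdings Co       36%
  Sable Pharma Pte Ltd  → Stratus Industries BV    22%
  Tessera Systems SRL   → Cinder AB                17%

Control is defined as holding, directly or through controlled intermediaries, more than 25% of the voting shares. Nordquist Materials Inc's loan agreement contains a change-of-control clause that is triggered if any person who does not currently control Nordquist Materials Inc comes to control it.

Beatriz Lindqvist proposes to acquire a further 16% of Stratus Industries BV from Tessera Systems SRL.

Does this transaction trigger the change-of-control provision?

No

The purchase adds only to Beatriz's holdings (Tessera's stake shrinks), so Beatriz is the only person who could newly come to control Nordquist.
Beatriz holds 26% of Everline, so Beatriz controls Everline.
Beatriz holds 100% of Sable, so Beatriz controls Sable.
Sable and Everline together hold 35% + 36% = 71% of Solent, so Beatriz controls Solent.
Everline holds 90% of Vireo, so Beatriz controls Vireo.
Beatriz and Sable together hold 23% + 22% = 45% of Stratus, so Beatriz controls Stratus.
Neither Beatriz nor any entity Beatriz controls holds any voting interest in Nordquist.
So before the transaction, Beatriz does not control Nordquist.
After the purchase, Beatriz's direct stake in Stratus rises to 23% + 16% = 39%, and Tessera's stake falls to 39%.
Beatriz and Sable together hold 39% + 22% = 61% of Stratus, so Beatriz controls Stratus.
After the transaction, neither Beatriz nor any entity Beatriz controls holds a voting interest in Nordquist, so Beatriz still does not control it.
No new person acquires control, so the clause is not triggered.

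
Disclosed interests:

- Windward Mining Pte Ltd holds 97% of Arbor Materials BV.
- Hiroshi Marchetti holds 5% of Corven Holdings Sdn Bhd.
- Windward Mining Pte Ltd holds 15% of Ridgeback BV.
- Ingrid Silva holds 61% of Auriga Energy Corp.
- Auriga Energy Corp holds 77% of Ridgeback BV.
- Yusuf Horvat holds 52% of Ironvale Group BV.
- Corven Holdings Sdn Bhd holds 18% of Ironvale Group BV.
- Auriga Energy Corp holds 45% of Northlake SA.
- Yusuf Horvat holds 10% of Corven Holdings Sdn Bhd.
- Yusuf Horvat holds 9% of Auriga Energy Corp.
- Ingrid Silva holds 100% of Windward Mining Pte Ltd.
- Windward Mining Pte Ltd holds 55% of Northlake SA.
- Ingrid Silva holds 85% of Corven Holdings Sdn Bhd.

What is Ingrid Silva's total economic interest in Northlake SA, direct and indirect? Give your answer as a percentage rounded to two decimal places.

Ingrid reaches Northlake along 2 paths.
Via Windward: 100% × 55% = 55%.
Via Auriga: 61% × 45% = 27.45%.
Total: 55% + 27.45% = 82.45%.

82.45%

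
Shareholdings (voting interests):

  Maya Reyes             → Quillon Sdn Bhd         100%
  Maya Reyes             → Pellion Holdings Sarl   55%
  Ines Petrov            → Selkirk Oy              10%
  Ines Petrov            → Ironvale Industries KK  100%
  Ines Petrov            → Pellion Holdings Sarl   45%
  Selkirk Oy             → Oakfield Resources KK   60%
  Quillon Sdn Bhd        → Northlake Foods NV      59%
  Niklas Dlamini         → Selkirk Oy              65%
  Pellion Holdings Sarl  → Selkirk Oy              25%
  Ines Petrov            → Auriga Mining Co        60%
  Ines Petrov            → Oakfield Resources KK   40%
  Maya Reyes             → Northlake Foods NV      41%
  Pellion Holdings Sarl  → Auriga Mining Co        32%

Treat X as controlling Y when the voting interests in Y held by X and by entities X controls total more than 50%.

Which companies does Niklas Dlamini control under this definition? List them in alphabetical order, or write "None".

Oakfield Resources KK, Selkirk Oy

Niklas holds 65% of Selkirk, so Niklas controls Selkirk.
Selkirk holds 60% of Oakfield, so Niklas controls Oakfield.
No other company's threshold is met.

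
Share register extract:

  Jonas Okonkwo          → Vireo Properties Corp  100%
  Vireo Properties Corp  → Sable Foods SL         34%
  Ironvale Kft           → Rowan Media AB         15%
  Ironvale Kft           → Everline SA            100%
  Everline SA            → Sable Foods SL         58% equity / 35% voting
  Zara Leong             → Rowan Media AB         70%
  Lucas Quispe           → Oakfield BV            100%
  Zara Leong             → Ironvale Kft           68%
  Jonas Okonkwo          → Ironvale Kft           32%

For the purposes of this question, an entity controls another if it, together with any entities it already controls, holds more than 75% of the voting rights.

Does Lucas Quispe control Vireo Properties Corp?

No

Lucas holds 100% of Oakfield, so Lucas controls Oakfield.
Neither Lucas nor any entity Lucas controls holds any voting interest in Vireo.
So Lucas does not control Vireo.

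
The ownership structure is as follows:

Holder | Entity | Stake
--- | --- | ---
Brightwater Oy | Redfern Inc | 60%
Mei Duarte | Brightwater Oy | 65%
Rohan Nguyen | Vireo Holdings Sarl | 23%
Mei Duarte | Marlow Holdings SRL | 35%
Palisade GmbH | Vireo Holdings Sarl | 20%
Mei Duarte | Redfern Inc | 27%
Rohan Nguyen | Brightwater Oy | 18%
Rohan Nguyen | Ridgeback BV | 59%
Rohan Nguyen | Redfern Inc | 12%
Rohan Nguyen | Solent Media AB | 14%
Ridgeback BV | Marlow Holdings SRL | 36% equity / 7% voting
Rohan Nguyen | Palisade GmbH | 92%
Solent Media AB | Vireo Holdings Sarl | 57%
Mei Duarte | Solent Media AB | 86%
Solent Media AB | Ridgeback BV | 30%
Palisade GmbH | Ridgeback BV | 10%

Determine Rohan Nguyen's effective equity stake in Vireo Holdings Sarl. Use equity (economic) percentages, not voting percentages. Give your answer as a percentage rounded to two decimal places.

Rohan reaches Vireo along 3 paths.
Direct stake: 23% = 23%.
Via Palisade: 92% × 20% = 18.4%.
Via Solent: 14% × 57% = 7.98%.
Total: 23% + 18.4% + 7.98% = 49.38%.

49.38%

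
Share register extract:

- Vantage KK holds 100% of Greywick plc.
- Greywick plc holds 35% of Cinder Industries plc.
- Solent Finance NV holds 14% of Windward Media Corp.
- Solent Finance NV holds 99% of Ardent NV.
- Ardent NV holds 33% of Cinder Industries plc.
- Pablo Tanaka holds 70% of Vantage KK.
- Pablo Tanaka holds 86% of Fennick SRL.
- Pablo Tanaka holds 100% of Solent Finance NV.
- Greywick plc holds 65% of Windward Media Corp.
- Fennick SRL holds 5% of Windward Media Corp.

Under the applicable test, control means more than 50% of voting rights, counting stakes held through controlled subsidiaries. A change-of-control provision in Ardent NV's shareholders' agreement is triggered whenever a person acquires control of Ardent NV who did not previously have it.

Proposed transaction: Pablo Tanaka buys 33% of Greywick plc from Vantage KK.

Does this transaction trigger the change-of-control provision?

No

The purchase adds only to Pablo's holdings (Vantage's stake shrinks), so Pablo is the only person who could newly come to control Ardent.
Pablo holds 100% of Solent, so Pablo controls Solent.
Solent holds 99% of Ardent, so Pablo controls Ardent.
So Pablo already controls Ardent before the transaction.
After the purchase, Pablo holds 33% of Greywick directly, and Vantage's stake falls to 67%.
Pablo controlled Ardent already, so this is not a new person acquiring control; every other person's position is unchanged or reduced.
No new person acquires control, so the clause is not triggered.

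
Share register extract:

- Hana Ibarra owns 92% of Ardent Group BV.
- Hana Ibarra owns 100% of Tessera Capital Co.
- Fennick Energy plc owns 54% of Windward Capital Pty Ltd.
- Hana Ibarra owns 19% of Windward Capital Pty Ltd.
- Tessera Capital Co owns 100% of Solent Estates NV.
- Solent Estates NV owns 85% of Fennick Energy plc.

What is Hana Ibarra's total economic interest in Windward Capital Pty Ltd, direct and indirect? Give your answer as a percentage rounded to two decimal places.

Hana reaches Windward along 2 paths.
Direct stake: 19% = 19%.
Via Tessera → Solent → Fennick: 100% × 100% × 85% × 54% = 45.9%.
Total: 19% + 45.9% = 64.9%.
Rounded: 64.90%.

64.90%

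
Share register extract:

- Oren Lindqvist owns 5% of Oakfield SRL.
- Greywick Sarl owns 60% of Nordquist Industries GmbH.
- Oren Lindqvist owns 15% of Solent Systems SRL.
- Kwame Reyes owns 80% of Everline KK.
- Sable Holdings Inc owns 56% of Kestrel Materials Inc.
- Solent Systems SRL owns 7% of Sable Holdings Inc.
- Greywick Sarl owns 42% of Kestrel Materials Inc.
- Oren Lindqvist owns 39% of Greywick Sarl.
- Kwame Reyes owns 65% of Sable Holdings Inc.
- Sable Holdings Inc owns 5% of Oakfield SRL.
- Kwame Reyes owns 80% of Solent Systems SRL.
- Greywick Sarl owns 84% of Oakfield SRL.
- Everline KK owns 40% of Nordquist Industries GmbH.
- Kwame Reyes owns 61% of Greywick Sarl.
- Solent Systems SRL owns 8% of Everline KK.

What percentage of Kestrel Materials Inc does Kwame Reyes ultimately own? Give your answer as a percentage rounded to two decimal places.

65.16%

Kwame reaches Kestrel along 3 paths.
Via Solent → Sable: 80% × 7% × 56% = 3.136%.
Via Sable: 65% × 56% = 36.4%.
Via Greywick: 61% × 42% = 25.62%.
Total: 3.136% + 36.4% + 25.62% = 65.156%.
Rounded: 65.16%.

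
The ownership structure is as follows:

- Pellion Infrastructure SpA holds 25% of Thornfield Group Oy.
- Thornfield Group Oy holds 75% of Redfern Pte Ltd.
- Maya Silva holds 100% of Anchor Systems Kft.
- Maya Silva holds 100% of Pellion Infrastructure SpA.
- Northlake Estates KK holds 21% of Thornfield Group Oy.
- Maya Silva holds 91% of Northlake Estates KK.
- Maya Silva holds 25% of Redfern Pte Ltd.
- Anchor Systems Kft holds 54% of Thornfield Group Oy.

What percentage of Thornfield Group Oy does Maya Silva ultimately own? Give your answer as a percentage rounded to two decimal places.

Maya reaches Thornfield along 3 paths.
Via Pellion: 100% × 25% = 25%.
Via Northlake: 91% × 21% = 19.11%.
Via Anchor: 100% × 54% = 54%.
Total: 25% + 19.11% + 54% = 98.11%.

98.11%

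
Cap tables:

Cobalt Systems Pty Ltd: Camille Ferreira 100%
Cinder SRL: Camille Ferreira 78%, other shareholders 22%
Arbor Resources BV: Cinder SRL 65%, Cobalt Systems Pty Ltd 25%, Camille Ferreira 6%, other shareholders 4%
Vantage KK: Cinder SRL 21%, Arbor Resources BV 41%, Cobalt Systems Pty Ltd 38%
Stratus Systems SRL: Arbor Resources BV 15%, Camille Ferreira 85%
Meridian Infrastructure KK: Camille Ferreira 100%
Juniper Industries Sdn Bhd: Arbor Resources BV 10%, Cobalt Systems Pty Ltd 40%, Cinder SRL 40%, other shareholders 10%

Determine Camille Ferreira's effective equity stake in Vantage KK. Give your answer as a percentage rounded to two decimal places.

Camille reaches Vantage along 5 paths.
Via Cinder: 78% × 21% = 16.38%.
Via Cinder → Arbor: 78% × 65% × 41% = 20.787%.
Via Cobalt → Arbor: 100% × 25% × 41% = 10.25%.
Via Arbor: 6% × 41% = 2.46%.
Via Cobalt: 100% × 38% = 38%.
Total: 16.38% + 20.787% + 10.25% + 2.46% + 38% = 87.877%.
Rounded: 87.88%.

87.88%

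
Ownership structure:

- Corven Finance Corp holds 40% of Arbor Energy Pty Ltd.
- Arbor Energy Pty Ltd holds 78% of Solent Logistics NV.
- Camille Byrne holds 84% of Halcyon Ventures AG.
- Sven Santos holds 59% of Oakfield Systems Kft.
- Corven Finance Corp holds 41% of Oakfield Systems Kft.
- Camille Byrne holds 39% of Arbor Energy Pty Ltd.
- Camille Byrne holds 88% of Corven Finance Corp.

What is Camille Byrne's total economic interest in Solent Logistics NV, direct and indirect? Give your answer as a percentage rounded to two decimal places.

Camille reaches Solent along 2 paths.
Via Corven → Arbor: 88% × 40% × 78% = 27.456%.
Via Arbor: 39% × 78% = 30.42%.
Total: 27.456% + 30.42% = 57.876%.
Rounded: 57.88%.

57.88%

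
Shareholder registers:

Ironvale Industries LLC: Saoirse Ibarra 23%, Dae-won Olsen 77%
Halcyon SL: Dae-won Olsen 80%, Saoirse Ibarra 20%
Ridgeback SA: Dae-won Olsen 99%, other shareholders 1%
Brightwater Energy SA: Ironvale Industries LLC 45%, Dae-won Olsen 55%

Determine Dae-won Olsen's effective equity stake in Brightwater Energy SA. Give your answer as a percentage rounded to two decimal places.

89.65%

Dae-won reaches Brightwater along 2 paths.
Via Ironvale: 77% × 45% = 34.65%.
Direct stake: 55% = 55%.
Total: 34.65% + 55% = 89.65%.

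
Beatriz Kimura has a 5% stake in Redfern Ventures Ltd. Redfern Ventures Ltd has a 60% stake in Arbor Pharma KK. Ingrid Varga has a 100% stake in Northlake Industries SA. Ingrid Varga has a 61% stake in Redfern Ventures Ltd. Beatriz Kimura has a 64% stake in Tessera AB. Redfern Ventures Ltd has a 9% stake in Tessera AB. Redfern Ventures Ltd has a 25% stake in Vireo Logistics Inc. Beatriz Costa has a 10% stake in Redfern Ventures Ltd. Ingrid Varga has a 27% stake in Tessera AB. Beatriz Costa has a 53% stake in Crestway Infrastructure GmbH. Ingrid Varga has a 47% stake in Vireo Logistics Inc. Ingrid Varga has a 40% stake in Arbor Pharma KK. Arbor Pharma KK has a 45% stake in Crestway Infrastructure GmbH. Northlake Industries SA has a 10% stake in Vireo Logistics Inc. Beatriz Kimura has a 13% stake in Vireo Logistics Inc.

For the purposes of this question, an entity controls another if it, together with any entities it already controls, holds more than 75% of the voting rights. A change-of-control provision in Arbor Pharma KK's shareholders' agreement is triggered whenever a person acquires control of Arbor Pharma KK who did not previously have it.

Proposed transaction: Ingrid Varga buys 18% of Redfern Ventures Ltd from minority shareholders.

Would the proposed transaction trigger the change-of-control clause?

Yes

The purchase changes only Ingrid's holdings, so Ingrid is the only person who could newly come to control Arbor.
Ingrid holds 100% of Northlake, so Ingrid controls Northlake.
In Arbor, Ingrid's side holds only 40%, not > 75%.
So before the transaction, Ingrid does not control Arbor.
After the purchase, Ingrid's direct stake in Redfern rises to 61% + 18% = 79%.
Ingrid holds 79% of Redfern, so Ingrid controls Redfern.
Redfern and Ingrid together hold 60% + 40% = 100% of Arbor, so Ingrid controls Arbor.
Ingrid did not control Arbor before and does after, so the clause is triggered.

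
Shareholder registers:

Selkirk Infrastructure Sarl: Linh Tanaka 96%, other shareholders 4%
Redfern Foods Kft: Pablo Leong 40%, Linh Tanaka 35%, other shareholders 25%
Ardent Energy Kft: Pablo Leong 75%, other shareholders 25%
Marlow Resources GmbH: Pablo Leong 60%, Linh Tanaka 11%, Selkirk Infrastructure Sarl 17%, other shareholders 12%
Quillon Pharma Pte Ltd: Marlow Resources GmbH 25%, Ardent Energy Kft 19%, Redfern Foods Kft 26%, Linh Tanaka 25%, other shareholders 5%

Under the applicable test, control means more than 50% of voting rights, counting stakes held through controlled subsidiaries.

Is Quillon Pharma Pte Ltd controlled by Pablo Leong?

No

Pablo holds 75% of Ardent, so Pablo controls Ardent.
Pablo holds 60% of Marlow, so Pablo controls Marlow.
In Quillon, Pablo's side holds only 25% + 19% = 44%, not > 50%.
So Pablo does not control Quillon.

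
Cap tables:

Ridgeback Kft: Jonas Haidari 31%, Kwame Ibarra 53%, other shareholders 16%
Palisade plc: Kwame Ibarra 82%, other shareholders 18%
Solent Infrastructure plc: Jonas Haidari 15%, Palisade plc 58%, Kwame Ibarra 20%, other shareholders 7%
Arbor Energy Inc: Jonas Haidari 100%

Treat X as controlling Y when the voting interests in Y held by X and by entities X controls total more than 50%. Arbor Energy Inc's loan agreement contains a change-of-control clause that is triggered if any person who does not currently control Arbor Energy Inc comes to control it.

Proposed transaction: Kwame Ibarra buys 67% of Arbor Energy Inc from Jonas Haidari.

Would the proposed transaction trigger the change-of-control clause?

Yes

The purchase adds only to Kwame's holdings (Jonas's stake shrinks), so Kwame is the only person who could newly come to control Arbor.
Kwame holds 53% of Ridgeback, so Kwame controls Ridgeback.
Kwame holds 82% of Palisade, so Kwame controls Palisade.
Palisade and Kwame together hold 58% + 20% = 78% of Solent, so Kwame controls Solent.
Neither Kwame nor any entity Kwame controls holds any voting interest in Arbor.
So before the transaction, Kwame does not control Arbor.
After the purchase, Kwame holds 67% of Arbor directly, and Jonas's stake falls to 33%.
Kwame holds 67% of Arbor, so Kwame controls Arbor.
Kwame did not control Arbor before and does after, so the clause is triggered.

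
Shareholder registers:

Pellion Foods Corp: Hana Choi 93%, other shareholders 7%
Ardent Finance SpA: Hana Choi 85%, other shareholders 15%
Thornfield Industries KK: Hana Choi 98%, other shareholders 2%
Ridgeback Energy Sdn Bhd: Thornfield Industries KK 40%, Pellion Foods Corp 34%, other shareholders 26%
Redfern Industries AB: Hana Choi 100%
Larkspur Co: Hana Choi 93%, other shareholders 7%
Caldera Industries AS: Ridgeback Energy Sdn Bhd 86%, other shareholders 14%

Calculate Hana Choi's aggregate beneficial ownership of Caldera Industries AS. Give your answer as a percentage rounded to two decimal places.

Hana reaches Caldera along 2 paths.
Via Thornfield → Ridgeback: 98% × 40% × 86% = 33.712%.
Via Pellion → Ridgeback: 93% × 34% × 86% = 27.1932%.
Total: 33.712% + 27.1932% = 60.9052%.
Rounded: 60.91%.

60.91%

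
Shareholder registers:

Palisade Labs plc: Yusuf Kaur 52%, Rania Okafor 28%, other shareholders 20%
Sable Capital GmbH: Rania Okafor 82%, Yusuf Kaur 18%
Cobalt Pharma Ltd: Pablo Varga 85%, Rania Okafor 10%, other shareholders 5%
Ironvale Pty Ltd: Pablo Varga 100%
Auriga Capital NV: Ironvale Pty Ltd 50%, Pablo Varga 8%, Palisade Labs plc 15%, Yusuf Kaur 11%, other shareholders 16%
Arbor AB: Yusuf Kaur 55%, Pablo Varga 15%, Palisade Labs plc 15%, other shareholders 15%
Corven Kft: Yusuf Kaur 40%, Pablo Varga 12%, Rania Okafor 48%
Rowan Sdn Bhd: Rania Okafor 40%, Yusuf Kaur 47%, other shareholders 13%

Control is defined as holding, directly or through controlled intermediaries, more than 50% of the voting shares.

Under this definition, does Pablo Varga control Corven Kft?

Pablo holds 85% of Cobalt, so Pablo controls Cobalt.
Pablo holds 100% of Ironvale, so Pablo controls Ironvale.
Ironvale and Pablo together hold 50% + 8% = 58% of Auriga, so Pablo controls Auriga.
In Corven, Pablo's side holds only 12%, not > 50%.
So Pablo does not control Corven.

No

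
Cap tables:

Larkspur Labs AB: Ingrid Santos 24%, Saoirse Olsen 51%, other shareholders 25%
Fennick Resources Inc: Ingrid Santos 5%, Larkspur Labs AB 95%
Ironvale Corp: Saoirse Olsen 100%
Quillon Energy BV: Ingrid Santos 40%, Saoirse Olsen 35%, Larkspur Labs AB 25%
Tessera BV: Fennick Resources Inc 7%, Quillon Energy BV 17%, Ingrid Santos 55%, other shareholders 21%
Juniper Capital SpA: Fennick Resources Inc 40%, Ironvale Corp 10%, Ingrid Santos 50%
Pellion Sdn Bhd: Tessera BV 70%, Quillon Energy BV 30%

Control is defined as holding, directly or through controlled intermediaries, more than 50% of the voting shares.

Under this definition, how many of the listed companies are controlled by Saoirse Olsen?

Saoirse holds 51% of Larkspur, so Saoirse controls Larkspur.
Larkspur holds 95% of Fennick, so Saoirse controls Fennick.
Saoirse holds 100% of Ironvale, so Saoirse controls Ironvale.
Saoirse and Larkspur together hold 35% + 25% = 60% of Quillon, so Saoirse controls Quillon.
No other company's threshold is met.
Saoirse controls 4 companies.

4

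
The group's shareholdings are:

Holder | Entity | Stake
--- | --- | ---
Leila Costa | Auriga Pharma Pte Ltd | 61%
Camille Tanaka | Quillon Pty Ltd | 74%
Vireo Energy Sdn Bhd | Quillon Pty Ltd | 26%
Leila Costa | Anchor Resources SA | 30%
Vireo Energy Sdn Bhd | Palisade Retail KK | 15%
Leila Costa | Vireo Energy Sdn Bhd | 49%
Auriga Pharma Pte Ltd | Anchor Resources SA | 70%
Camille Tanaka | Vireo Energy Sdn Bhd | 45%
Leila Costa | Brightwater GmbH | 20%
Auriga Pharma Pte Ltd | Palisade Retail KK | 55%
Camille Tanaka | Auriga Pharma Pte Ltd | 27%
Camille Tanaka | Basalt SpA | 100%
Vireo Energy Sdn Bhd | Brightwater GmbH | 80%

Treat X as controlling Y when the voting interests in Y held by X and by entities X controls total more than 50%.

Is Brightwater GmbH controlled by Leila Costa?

Leila holds 61% of Auriga, so Leila controls Auriga.
Auriga and Leila together hold 70% + 30% = 100% of Anchor, so Leila controls Anchor.
Auriga holds 55% of Palisade, so Leila controls Palisade.
In Brightwater, Leila's side holds only 20%, not > 50%.
So Leila does not control Brightwater.

No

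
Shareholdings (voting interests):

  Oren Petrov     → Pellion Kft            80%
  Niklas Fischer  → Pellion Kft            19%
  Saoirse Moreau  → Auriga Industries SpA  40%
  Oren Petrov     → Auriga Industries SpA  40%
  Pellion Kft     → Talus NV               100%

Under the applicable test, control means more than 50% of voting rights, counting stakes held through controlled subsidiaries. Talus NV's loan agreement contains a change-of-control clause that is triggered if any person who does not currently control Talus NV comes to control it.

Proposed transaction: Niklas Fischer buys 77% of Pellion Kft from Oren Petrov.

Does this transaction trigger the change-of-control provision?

The purchase adds only to Niklas's holdings (Oren's stake shrinks), so Niklas is the only person who could newly come to control Talus.
Niklas's largest direct stake is 19% in Pellion, which does not meet the threshold, so Niklas controls no company.
Neither Niklas nor any entity Niklas controls holds any voting interest in Talus.
So before the transaction, Niklas does not control Talus.
After the purchase, Niklas's direct stake in Pellion rises to 19% + 77% = 96%, and Oren's stake falls to 3%.
Niklas holds 96% of Pellion, so Niklas controls Pellion.
Pellion holds 100% of Talus, so Niklas controls Talus.
Niklas did not control Talus before and does after, so the clause is triggered.

Yes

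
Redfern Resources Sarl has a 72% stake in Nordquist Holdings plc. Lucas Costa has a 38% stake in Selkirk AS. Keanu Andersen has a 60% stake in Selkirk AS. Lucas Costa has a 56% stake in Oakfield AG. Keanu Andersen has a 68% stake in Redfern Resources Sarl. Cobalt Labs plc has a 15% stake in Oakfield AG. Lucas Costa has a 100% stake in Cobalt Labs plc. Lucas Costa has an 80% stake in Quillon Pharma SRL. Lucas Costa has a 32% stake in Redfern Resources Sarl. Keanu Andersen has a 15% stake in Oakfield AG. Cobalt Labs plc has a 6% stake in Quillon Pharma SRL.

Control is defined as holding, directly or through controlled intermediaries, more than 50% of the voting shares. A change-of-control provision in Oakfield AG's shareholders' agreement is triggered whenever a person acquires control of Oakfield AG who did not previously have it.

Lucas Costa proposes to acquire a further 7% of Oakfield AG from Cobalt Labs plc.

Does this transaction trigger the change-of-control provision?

The purchase adds only to Lucas's holdings (Cobalt's stake shrinks), so Lucas is the only person who could newly come to control Oakfield.
Lucas holds 100% of Cobalt, so Lucas controls Cobalt.
Cobalt and Lucas together hold 15% + 56% = 71% of Oakfield, so Lucas controls Oakfield.
So Lucas already controls Oakfield before the transaction.
After the purchase, Lucas's direct stake in Oakfield rises to 56% + 7% = 63%, and Cobalt's stake falls to 8%.
Lucas controlled Oakfield already, so this is not a new person acquiring control; every other person's position is unchanged or reduced.
No new person acquires control, so the clause is not triggered.

No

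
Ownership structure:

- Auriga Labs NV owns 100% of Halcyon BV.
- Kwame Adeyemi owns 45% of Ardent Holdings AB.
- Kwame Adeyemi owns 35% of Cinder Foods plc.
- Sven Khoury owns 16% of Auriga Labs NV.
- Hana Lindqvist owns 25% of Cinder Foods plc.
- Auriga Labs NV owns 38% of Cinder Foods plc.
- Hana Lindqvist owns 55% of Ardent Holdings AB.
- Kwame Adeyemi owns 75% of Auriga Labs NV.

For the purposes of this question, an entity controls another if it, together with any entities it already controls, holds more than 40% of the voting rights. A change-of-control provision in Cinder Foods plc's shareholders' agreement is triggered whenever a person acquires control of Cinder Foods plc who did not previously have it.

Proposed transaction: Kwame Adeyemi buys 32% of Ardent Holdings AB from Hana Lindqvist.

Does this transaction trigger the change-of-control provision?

The purchase adds only to Kwame's holdings (Hana's stake shrinks), so Kwame is the only person who could newly come to control Cinder.
Kwame holds 75% of Auriga, so Kwame controls Auriga.
Kwame and Auriga together hold 35% + 38% = 73% of Cinder, so Kwame controls Cinder.
So Kwame already controls Cinder before the transaction.
After the purchase, Kwame's direct stake in Ardent rises to 45% + 32% = 77%, and Hana's stake falls to 23%.
Kwame controlled Cinder already, so this is not a new person acquiring control; every other person's position is unchanged or reduced.
No new person acquires control, so the clause is not triggered.

No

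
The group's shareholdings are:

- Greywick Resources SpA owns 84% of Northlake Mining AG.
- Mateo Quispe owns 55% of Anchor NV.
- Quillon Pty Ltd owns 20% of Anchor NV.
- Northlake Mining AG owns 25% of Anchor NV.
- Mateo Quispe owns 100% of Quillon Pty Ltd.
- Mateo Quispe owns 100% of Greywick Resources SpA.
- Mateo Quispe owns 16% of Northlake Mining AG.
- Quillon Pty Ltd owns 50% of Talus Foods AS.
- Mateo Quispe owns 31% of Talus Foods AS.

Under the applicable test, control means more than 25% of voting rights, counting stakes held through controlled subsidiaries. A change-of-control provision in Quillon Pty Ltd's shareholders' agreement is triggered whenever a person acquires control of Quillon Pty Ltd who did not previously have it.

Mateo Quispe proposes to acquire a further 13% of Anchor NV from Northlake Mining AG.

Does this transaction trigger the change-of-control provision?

The purchase adds only to Mateo's holdings (Northlake's stake shrinks), so Mateo is the only person who could newly come to control Quillon.
Mateo holds 100% of Quillon, so Mateo controls Quillon.
So Mateo already controls Quillon before the transaction.
After the purchase, Mateo's direct stake in Anchor rises to 55% + 13% = 68%, and Northlake's stake falls to 12%.
Mateo controlled Quillon already, so this is not a new person acquiring control; every other person's position is unchanged or reduced.
No new person acquires control, so the clause is not triggered.

No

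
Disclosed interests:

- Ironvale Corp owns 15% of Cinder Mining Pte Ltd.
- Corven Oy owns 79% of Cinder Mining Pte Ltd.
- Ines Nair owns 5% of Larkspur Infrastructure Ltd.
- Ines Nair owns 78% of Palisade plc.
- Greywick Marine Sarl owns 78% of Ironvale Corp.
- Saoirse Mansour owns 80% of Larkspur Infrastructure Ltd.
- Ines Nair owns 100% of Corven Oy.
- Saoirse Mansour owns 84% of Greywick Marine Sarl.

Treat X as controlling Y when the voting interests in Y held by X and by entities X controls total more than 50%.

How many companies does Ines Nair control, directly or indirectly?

Ines holds 100% of Corven, so Ines controls Corven.
Corven holds 79% of Cinder, so Ines controls Cinder.
Ines holds 78% of Palisade, so Ines controls Palisade.
No other company's threshold is met.
Ines controls 3 companies.

3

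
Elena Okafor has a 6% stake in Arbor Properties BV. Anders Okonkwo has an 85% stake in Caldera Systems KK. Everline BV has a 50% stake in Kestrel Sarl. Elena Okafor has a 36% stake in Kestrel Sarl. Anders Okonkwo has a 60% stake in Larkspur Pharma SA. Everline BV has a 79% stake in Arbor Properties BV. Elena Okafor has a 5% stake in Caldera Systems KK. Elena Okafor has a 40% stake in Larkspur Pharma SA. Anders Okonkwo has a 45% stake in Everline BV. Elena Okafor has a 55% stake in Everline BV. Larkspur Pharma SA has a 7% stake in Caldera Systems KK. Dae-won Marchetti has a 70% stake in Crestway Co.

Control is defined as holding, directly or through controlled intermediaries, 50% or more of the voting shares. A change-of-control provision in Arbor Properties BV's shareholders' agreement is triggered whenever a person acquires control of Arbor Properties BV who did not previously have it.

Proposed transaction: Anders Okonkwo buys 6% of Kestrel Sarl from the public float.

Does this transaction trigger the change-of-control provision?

The purchase changes only Anders's holdings, so Anders is the only person who could newly come to control Arbor.
Anders holds 60% of Larkspur, so Anders controls Larkspur.
Anders and Larkspur together hold 85% + 7% = 92% of Caldera, so Anders controls Caldera.
Neither Anders nor any entity Anders controls holds any voting interest in Arbor.
So before the transaction, Anders does not control Arbor.
After the purchase, Anders holds 6% of Kestrel directly.
Anders's side now holds 6% of Kestrel, not ≥ 50%, so Anders still does not control Kestrel.
After the transaction, neither Anders nor any entity Anders controls holds a voting interest in Arbor, so Anders still does not control it.
No new person acquires control, so the clause is not triggered.

No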